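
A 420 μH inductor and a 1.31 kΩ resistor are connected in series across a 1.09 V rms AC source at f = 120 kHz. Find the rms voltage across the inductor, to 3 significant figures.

ω = 2πf = 754000 rad/s
X_L = ωL = 317 Ω
Z = 1310 + j317 Ω
|Z| = √(1310² + 317²) = 1350 Ω
I = V/|Z| = 809 μA
V_L = I·|Z_L| = 0.000809 × 317 = 0.256 V

0.256 V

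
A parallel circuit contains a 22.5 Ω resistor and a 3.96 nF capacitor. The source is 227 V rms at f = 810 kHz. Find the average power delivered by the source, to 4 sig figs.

ω = 2πf = 5.089e+06 rad/s
X_C = 1/(ωC) = 49.62 Ω
Parallel: admittances add. Y = 1/R + jωC
Y = (0.04444 + j0.02015) S
|Y| = 0.04880 S → |Z| = 1/|Y| = 20.49 Ω, ∠Z = −∠Y = -24.39°
I = V/|Z| = 11.08 A
P = VI cos φ = 227 × 11.08 × cos(-24.39°) = 2.290 kW

2.290 kW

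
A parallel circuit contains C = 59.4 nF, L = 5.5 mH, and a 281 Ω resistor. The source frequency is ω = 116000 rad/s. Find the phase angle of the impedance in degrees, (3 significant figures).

-56.2°

X_L = ωL = 638 Ω
X_C = 1/(ωC) = 145 Ω
Parallel: admittances add. Y = 1/R + 1/(jωL) + jωC
Y = (0.00356 + j0.00532) S
|Y| = 0.00640 S → |Z| = 1/|Y| = 156 Ω, ∠Z = −∠Y = -56.2°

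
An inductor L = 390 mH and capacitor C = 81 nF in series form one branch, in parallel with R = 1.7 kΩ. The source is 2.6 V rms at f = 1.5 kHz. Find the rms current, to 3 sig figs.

ω = 2πf = 9425 rad/s
X_L = ωL = 3680 Ω
X_C = 1/(ωC) = 1310 Ω
Branch 1: Z₁ = R = 1700 Ω
Branch 2 (series LC): Z₂ = j(X_L − X_C) = j2370 Ω
Parallel: Z = Z₁Z₂/(Z₁+Z₂), |Z| = 1380 Ω, ∠Z = 35.7°
I = V/|Z| = 2.6/1380 = 1.88 mA

1.88 mA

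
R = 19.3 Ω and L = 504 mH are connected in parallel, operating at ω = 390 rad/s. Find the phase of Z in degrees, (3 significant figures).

5.61°

X_L = ωL = 197 Ω
Parallel: admittances add. Y = 1/R + 1/(jωL)
Y = (0.0518 − j0.00509) S
|Y| = 0.0521 S → |Z| = 1/|Y| = 19.2 Ω, ∠Z = −∠Y = 5.61°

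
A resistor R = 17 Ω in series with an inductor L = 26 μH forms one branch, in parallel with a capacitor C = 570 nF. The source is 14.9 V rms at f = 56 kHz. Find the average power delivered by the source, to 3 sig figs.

10.1 W

ω = 2πf = 351900 rad/s
X_L = ωL = 9.15 Ω
X_C = 1/(ωC) = 4.99 Ω
Branch 1 (R+jX_L): Z₁ = 17.0 + j9.15 Ω, |Z₁| = 19.3 Ω
Branch 2 (−jX_C): Z₂ = −j4.99 Ω
Parallel: Z = Z₁Z₂/(Z₁+Z₂), |Z| = 5.50 Ω, ∠Z = -75.5°
I = V/|Z| = 2.71 A
P = VI cos φ = 14.9 × 2.71 × cos(-75.5°) = 10.1 W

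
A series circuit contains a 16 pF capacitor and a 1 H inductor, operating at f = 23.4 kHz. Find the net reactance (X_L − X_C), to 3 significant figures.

ω = 2πf = 147000 rad/s
X_L = ωL = 147000 Ω
X_C = 1/(ωC) = 425000 Ω
X = 147000 − 425000 = -278000 Ω

-278000 Ω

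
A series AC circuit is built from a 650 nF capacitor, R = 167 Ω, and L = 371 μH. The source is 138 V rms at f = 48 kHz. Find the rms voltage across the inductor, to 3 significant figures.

ω = 2πf = 301600 rad/s
X_L = ωL = 112 Ω
X_C = 1/(ωC) = 5.10 Ω
Net reactance X = X_L − X_C = 107 Ω
Z = 167 + j107 Ω
|Z| = √(167² + 107²) = 198 Ω
I = V/|Z| = 696 mA
V_L = I·|Z_L| = 0.696 × 112 = 77.9 V

77.9 V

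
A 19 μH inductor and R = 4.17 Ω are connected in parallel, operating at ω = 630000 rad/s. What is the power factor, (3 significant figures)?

X_L = ωL = 12.0 Ω
Parallel: admittances add. Y = 1/R + 1/(jωL)
Y = (0.240 − j0.0835) S
|Y| = 0.254 S → |Z| = 1/|Y| = 3.94 Ω, ∠Z = −∠Y = 19.2°
cos φ = cos(19.2°) = 0.944

0.944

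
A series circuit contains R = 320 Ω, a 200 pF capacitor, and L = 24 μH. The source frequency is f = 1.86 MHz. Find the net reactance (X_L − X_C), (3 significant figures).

-147 Ω

ω = 2πf = 1.169e+07 rad/s
X_L = ωL = 280 Ω
X_C = 1/(ωC) = 428 Ω
X = 280 − 428 = -147 Ω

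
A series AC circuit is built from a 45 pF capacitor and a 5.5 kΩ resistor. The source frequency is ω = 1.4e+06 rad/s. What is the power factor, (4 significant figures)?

X_C = 1/(ωC) = 15870 Ω
Z = 5500 − j15870 Ω
|Z| = √(5500² + 15870²) = 16800 Ω
∠Z = arctan(-15870/5500) = -70.89°
cos φ = cos(-70.89°) = 0.3274

0.3274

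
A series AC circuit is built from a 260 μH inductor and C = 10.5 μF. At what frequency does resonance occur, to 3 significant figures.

ω₀ = 1/√(LC) = 1/√(0.00026 × 1.05e-05) = 19140 rad/s
f₀ = ω₀/(2π) = 3.05 kHz

3.05 kHz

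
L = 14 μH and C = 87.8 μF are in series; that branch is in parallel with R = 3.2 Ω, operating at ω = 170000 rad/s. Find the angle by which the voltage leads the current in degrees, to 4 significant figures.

54.14°

X_L = ωL = 2.380 Ω
X_C = 1/(ωC) = 0.06700 Ω
Branch 1: Z₁ = R = 3.200 Ω
Branch 2 (series LC): Z₂ = j(X_L − X_C) = j2.313 Ω
Parallel: Z = Z₁Z₂/(Z₁+Z₂), |Z| = 1.875 Ω, ∠Z = 54.14°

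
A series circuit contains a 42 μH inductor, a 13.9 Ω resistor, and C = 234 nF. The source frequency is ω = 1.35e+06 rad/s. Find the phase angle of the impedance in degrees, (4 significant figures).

X_L = ωL = 56.70 Ω
X_C = 1/(ωC) = 3.166 Ω
Net reactance X = X_L − X_C = 53.53 Ω
Z = 13.90 + j53.53 Ω
|Z| = √(13.90² + 53.53²) = 55.31 Ω
∠Z = arctan(53.53/13.90) = 75.44°

75.44°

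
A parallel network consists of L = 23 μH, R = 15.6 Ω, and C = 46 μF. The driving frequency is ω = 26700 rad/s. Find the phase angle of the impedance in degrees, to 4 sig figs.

X_L = ωL = 0.6141 Ω
X_C = 1/(ωC) = 0.8142 Ω
Parallel: admittances add. Y = 1/R + 1/(jωL) + jωC
Y = (0.06410 − j0.4002) S
|Y| = 0.4053 S → |Z| = 1/|Y| = 2.467 Ω, ∠Z = −∠Y = 80.90°

80.90°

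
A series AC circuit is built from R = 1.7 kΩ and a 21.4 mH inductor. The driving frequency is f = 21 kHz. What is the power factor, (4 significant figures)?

ω = 2πf = 131900 rad/s
X_L = ωL = 2824 Ω
Z = 1700 + j2824 Ω
|Z| = √(1700² + 2824²) = 3296 Ω
∠Z = arctan(2824/1700) = 58.95°
cos φ = cos(58.95°) = 0.5158

0.5158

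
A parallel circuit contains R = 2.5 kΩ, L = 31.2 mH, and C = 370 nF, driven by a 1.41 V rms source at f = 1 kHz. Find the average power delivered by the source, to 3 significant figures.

795 μW

ω = 2πf = 6283 rad/s
X_L = ωL = 196 Ω
X_C = 1/(ωC) = 430 Ω
Parallel: admittances add. Y = 1/R + 1/(jωL) + jωC
Y = (0.000400 − j0.00278) S
|Y| = 0.00281 S → |Z| = 1/|Y| = 357 Ω, ∠Z = −∠Y = 81.8°
I = V/|Z| = 3.96 mA
P = VI cos φ = 1.41 × 0.00396 × cos(81.8°) = 795 μW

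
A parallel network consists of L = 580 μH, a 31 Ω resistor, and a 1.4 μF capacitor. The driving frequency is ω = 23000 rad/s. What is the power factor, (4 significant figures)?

X_L = ωL = 13.34 Ω
X_C = 1/(ωC) = 31.06 Ω
Parallel: admittances add. Y = 1/R + 1/(jωL) + jωC
Y = (0.03226 − j0.04276) S
|Y| = 0.05357 S → |Z| = 1/|Y| = 18.67 Ω, ∠Z = −∠Y = 52.97°
cos φ = cos(52.97°) = 0.6022

0.6022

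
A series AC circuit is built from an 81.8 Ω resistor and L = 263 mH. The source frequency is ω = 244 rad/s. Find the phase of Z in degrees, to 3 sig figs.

38.1°

X_L = ωL = 64.2 Ω
Z = 81.8 + j64.2 Ω
|Z| = √(81.8² + 64.2²) = 104 Ω
∠Z = arctan(64.2/81.8) = 38.1°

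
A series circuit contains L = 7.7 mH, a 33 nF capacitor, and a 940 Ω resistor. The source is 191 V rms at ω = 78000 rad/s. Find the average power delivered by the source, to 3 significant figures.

36.9 W

X_L = ωL = 601 Ω
X_C = 1/(ωC) = 389 Ω
Net reactance X = X_L − X_C = 212 Ω
Z = 940 + j212 Ω
|Z| = √(940² + 212²) = 964 Ω
∠Z = arctan(212/940) = 12.7°
I = V/|Z| = 198 mA
P = VI cos φ = 191 × 0.198 × cos(12.7°) = 36.9 W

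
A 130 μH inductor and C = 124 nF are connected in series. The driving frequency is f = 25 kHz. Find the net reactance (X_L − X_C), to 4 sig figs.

ω = 2πf = 157100 rad/s
X_L = ωL = 20.42 Ω
X_C = 1/(ωC) = 51.34 Ω
X = 20.42 − 51.34 = -30.92 Ω

-30.92 Ω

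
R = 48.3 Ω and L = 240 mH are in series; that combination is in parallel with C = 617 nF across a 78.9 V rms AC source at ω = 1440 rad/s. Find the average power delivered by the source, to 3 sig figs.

X_L = ωL = 346 Ω
X_C = 1/(ωC) = 1130 Ω
Branch 1 (R+jX_L): Z₁ = 48.3 + j346 Ω, |Z₁| = 349 Ω
Branch 2 (−jX_C): Z₂ = −j1130 Ω
Parallel: Z = Z₁Z₂/(Z₁+Z₂), |Z| = 503 Ω, ∠Z = 78.5°
I = V/|Z| = 157 mA
P = VI cos φ = 78.9 × 0.157 × cos(78.5°) = 2.47 W

2.47 W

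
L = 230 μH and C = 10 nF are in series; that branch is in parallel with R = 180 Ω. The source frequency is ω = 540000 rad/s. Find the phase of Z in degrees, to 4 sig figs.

X_L = ωL = 124.2 Ω
X_C = 1/(ωC) = 185.2 Ω
Branch 1: Z₁ = R = 180.0 Ω
Branch 2 (series LC): Z₂ = j(X_L − X_C) = −j60.99 Ω
Parallel: Z = Z₁Z₂/(Z₁+Z₂), |Z| = 57.76 Ω, ∠Z = -71.28°

-71.28°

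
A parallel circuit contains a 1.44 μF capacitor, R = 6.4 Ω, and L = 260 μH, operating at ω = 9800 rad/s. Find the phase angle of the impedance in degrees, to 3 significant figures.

67.6°

X_L = ωL = 2.55 Ω
X_C = 1/(ωC) = 70.9 Ω
Parallel: admittances add. Y = 1/R + 1/(jωL) + jωC
Y = (0.156 − j0.378) S
|Y| = 0.409 S → |Z| = 1/|Y| = 2.44 Ω, ∠Z = −∠Y = 67.6°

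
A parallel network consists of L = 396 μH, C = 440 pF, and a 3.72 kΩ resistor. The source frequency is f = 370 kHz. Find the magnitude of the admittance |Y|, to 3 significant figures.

ω = 2πf = 2.325e+06 rad/s
X_L = ωL = 921 Ω
X_C = 1/(ωC) = 978 Ω
Parallel: admittances add. Y = 1/R + 1/(jωL) + jωC
Y = (0.000269 − j6.33e-05) S
|Y| = 0.000276 S → |Z| = 1/|Y| = 3620 Ω, ∠Z = −∠Y = 13.3°

276 μS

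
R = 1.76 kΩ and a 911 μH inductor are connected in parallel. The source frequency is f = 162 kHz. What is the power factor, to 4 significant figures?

0.4661

ω = 2πf = 1.018e+06 rad/s
X_L = ωL = 927.3 Ω
Parallel: admittances add. Y = 1/R + 1/(jωL)
Y = (0.0005682 − j0.001078) S
|Y| = 0.001219 S → |Z| = 1/|Y| = 820.4 Ω, ∠Z = −∠Y = 62.22°
cos φ = cos(62.22°) = 0.4661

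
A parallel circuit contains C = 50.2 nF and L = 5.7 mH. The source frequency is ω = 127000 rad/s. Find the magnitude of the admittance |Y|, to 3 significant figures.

4.99 mS

X_L = ωL = 724 Ω
X_C = 1/(ωC) = 157 Ω
Parallel: admittances add. Y = 1/(jωL) + jωC
Y = (0 + j0.00499) S
|Y| = 0.00499 S → |Z| = 1/|Y| = 200 Ω, ∠Z = −∠Y = -90.0°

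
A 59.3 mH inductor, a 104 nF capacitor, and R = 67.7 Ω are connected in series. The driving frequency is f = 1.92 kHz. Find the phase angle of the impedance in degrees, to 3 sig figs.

ω = 2πf = 12060 rad/s
X_L = ωL = 715 Ω
X_C = 1/(ωC) = 797 Ω
Net reactance X = X_L − X_C = -81.7 Ω
Z = 67.7 − j81.7 Ω
|Z| = √(67.7² + 81.7²) = 106 Ω
∠Z = arctan(-81.7/67.7) = -50.3°

-50.3°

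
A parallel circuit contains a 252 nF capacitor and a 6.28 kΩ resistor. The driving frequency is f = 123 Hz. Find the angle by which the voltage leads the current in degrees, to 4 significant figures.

-50.73°

ω = 2πf = 772.8 rad/s
X_C = 1/(ωC) = 5135 Ω
Parallel: admittances add. Y = 1/R + jωC
Y = (0.0001592 + j0.0001948) S
|Y| = 0.0002516 S → |Z| = 1/|Y| = 3975 Ω, ∠Z = −∠Y = -50.73°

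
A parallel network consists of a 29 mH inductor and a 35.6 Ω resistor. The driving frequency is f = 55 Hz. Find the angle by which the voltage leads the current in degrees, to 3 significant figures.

74.3°

ω = 2πf = 345.6 rad/s
X_L = ωL = 10.0 Ω
Parallel: admittances add. Y = 1/R + 1/(jωL)
Y = (0.0281 − j0.0998) S
|Y| = 0.104 S → |Z| = 1/|Y| = 9.65 Ω, ∠Z = −∠Y = 74.3°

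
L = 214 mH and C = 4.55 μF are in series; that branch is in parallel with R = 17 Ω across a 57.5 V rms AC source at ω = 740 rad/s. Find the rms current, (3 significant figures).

X_L = ωL = 158 Ω
X_C = 1/(ωC) = 297 Ω
Branch 1: Z₁ = R = 17.0 Ω
Branch 2 (series LC): Z₂ = j(X_L − X_C) = −j139 Ω
Parallel: Z = Z₁Z₂/(Z₁+Z₂), |Z| = 16.9 Ω, ∠Z = -6.99°
I = V/|Z| = 57.5/16.9 = 3.41 A

3.41 A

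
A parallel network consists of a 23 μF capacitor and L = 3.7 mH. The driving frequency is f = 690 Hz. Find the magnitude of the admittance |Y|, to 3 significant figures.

ω = 2πf = 4335 rad/s
X_L = ωL = 16.0 Ω
X_C = 1/(ωC) = 10.0 Ω
Parallel: admittances add. Y = 1/(jωL) + jωC
Y = (0 + j0.0374) S
|Y| = 0.0374 S → |Z| = 1/|Y| = 26.8 Ω, ∠Z = −∠Y = -90.0°

37.4 mS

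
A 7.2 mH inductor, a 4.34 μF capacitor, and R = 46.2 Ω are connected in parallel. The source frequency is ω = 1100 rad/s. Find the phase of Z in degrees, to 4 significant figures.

X_L = ωL = 7.920 Ω
X_C = 1/(ωC) = 209.5 Ω
Parallel: admittances add. Y = 1/R + 1/(jωL) + jωC
Y = (0.02165 − j0.1215) S
|Y| = 0.1234 S → |Z| = 1/|Y| = 8.104 Ω, ∠Z = −∠Y = 79.90°

79.90°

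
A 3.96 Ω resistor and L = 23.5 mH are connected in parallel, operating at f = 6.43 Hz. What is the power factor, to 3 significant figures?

0.233

ω = 2πf = 40.40 rad/s
X_L = ωL = 0.949 Ω
Parallel: admittances add. Y = 1/R + 1/(jωL)
Y = (0.253 − j1.05) S
|Y| = 1.08 S → |Z| = 1/|Y| = 0.923 Ω, ∠Z = −∠Y = 76.5°
cos φ = cos(76.5°) = 0.233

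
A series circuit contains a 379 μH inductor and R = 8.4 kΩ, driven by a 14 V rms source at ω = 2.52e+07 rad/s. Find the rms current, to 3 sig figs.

1.10 mA

X_L = ωL = 9550 Ω
Z = 8400 + j9550 Ω
|Z| = √(8400² + 9550²) = 12700 Ω
I = V/|Z| = 14/12700 = 1.10 mA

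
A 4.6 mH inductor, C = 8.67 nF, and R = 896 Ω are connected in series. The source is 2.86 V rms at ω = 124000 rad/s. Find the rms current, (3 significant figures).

X_L = ωL = 570 Ω
X_C = 1/(ωC) = 930 Ω
Net reactance X = X_L − X_C = -360 Ω
Z = 896 − j360 Ω
|Z| = √(896² + 360²) = 966 Ω
I = V/|Z| = 2.86/966 = 2.96 mA

2.96 mA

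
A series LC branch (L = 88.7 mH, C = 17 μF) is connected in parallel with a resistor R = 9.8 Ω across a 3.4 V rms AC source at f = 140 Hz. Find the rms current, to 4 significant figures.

ω = 2πf = 879.6 rad/s
X_L = ωL = 78.02 Ω
X_C = 1/(ωC) = 66.87 Ω
Branch 1: Z₁ = R = 9.800 Ω
Branch 2 (series LC): Z₂ = j(X_L − X_C) = j11.15 Ω
Parallel: Z = Z₁Z₂/(Z₁+Z₂), |Z| = 7.362 Ω, ∠Z = 41.31°
I = V/|Z| = 3.4/7.362 = 461.8 mA

461.8 mA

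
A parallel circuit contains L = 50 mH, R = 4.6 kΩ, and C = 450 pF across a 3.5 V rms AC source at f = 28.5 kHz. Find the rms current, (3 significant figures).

769 μA

ω = 2πf = 179100 rad/s
X_L = ωL = 8950 Ω
X_C = 1/(ωC) = 12400 Ω
Parallel: admittances add. Y = 1/R + 1/(jωL) + jωC
Y = (0.000217 − j3.11e-05) S
|Y| = 0.000220 S → |Z| = 1/|Y| = 4550 Ω, ∠Z = −∠Y = 8.14°
I = V/|Z| = 3.5/4550 = 769 μA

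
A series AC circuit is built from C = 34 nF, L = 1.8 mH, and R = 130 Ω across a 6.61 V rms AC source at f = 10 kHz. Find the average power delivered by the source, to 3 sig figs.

39.7 mW

ω = 2πf = 62830 rad/s
X_L = ωL = 113 Ω
X_C = 1/(ωC) = 468 Ω
Net reactance X = X_L − X_C = -355 Ω
Z = 130 − j355 Ω
|Z| = √(130² + 355²) = 378 Ω
∠Z = arctan(-355/130) = -69.9°
I = V/|Z| = 17.5 mA
P = VI cos φ = 6.61 × 0.0175 × cos(-69.9°) = 39.7 mW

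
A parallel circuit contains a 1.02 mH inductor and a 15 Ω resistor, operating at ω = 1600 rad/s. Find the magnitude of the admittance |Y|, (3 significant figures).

616 mS

X_L = ωL = 1.63 Ω
Parallel: admittances add. Y = 1/R + 1/(jωL)
Y = (0.0667 − j0.613) S
|Y| = 0.616 S → |Z| = 1/|Y| = 1.62 Ω, ∠Z = −∠Y = 83.8°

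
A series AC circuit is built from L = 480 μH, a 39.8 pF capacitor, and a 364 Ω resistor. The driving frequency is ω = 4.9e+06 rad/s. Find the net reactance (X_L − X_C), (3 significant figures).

-2780 Ω

X_L = ωL = 2350 Ω
X_C = 1/(ωC) = 5130 Ω
X = 2350 − 5130 = -2780 Ω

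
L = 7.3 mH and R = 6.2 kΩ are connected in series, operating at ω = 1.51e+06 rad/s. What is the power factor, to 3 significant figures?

X_L = ωL = 11000 Ω
Z = 6200 + j11000 Ω
|Z| = √(6200² + 11000²) = 12600 Ω
∠Z = arctan(11000/6200) = 60.6°
cos φ = cos(60.6°) = 0.490

0.490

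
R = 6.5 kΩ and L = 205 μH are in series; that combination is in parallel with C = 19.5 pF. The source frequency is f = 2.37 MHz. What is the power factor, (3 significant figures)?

ω = 2πf = 1.489e+07 rad/s
X_L = ωL = 3050 Ω
X_C = 1/(ωC) = 3440 Ω
Branch 1 (R+jX_L): Z₁ = 6500 + j3050 Ω, |Z₁| = 7180 Ω
Branch 2 (−jX_C): Z₂ = −j3440 Ω
Parallel: Z = Z₁Z₂/(Z₁+Z₂), |Z| = 3800 Ω, ∠Z = -61.4°
cos φ = cos(-61.4°) = 0.479

0.479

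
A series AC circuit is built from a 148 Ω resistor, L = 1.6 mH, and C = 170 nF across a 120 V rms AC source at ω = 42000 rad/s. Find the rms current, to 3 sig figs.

X_L = ωL = 67.2 Ω
X_C = 1/(ωC) = 140 Ω
Net reactance X = X_L − X_C = -72.9 Ω
Z = 148 − j72.9 Ω
|Z| = √(148² + 72.9²) = 165 Ω
I = V/|Z| = 120/165 = 727 mA

727 mA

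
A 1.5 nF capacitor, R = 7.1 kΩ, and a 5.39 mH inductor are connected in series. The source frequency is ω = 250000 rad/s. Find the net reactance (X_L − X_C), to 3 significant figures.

X_L = ωL = 1350 Ω
X_C = 1/(ωC) = 2670 Ω
X = 1350 − 2670 = -1320 Ω

-1320 Ω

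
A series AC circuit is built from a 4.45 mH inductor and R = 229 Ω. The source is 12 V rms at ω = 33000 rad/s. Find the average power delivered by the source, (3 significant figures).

446 mW

X_L = ωL = 147 Ω
Z = 229 + j147 Ω
|Z| = √(229² + 147²) = 272 Ω
∠Z = arctan(147/229) = 32.7°
I = V/|Z| = 44.1 mA
P = VI cos φ = 12 × 0.0441 × cos(32.7°) = 446 mW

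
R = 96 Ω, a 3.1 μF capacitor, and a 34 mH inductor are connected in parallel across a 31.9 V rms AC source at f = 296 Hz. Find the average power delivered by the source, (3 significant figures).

ω = 2πf = 1860 rad/s
X_L = ωL = 63.2 Ω
X_C = 1/(ωC) = 173 Ω
Parallel: admittances add. Y = 1/R + 1/(jωL) + jωC
Y = (0.0104 − j0.0100) S
|Y| = 0.0145 S → |Z| = 1/|Y| = 69.1 Ω, ∠Z = −∠Y = 44.0°
I = V/|Z| = 462 mA
P = VI cos φ = 31.9 × 0.462 × cos(44.0°) = 10.6 W

10.6 W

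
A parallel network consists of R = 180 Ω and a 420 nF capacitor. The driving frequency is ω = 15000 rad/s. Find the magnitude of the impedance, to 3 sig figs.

119 Ω

X_C = 1/(ωC) = 159 Ω
Parallel: admittances add. Y = 1/R + jωC
Y = (0.00556 + j0.00630) S
|Y| = 0.00840 S → |Z| = 1/|Y| = 119 Ω, ∠Z = −∠Y = -48.6°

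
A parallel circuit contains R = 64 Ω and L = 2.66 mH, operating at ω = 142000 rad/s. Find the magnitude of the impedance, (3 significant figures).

X_L = ωL = 378 Ω
Parallel: admittances add. Y = 1/R + 1/(jωL)
Y = (0.0156 − j0.00265) S
|Y| = 0.0158 S → |Z| = 1/|Y| = 63.1 Ω, ∠Z = −∠Y = 9.62°

63.1 Ω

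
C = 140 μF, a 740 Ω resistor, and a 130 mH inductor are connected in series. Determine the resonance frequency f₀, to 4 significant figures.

37.31 Hz

ω₀ = 1/√(LC) = 1/√(0.13 × 0.00014) = 234.4 rad/s
f₀ = ω₀/(2π) = 37.31 Hz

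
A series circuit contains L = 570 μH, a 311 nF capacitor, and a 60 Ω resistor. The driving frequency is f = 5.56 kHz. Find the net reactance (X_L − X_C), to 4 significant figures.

ω = 2πf = 34930 rad/s
X_L = ωL = 19.91 Ω
X_C = 1/(ωC) = 92.04 Ω
X = 19.91 − 92.04 = -72.13 Ω

-72.13 Ω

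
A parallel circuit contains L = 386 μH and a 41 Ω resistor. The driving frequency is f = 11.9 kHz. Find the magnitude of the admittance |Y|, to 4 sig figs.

ω = 2πf = 74770 rad/s
X_L = ωL = 28.86 Ω
Parallel: admittances add. Y = 1/R + 1/(jωL)
Y = (0.02439 − j0.03465) S
|Y| = 0.04237 S → |Z| = 1/|Y| = 23.60 Ω, ∠Z = −∠Y = 54.86°

42.37 mS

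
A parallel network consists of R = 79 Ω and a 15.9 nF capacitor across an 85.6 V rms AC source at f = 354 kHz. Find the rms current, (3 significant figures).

3.22 A

ω = 2πf = 2.224e+06 rad/s
X_C = 1/(ωC) = 28.3 Ω
Parallel: admittances add. Y = 1/R + jωC
Y = (0.0127 + j0.0354) S
|Y| = 0.0376 S → |Z| = 1/|Y| = 26.6 Ω, ∠Z = −∠Y = -70.3°
I = V/|Z| = 85.6/26.6 = 3.22 A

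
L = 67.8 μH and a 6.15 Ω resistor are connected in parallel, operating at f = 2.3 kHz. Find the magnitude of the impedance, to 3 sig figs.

0.968 Ω

ω = 2πf = 14450 rad/s
X_L = ωL = 0.980 Ω
Parallel: admittances add. Y = 1/R + 1/(jωL)
Y = (0.163 − j1.02) S
|Y| = 1.03 S → |Z| = 1/|Y| = 0.968 Ω, ∠Z = −∠Y = 80.9°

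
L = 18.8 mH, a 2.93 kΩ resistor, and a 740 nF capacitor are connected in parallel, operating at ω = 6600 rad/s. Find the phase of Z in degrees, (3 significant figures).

X_L = ωL = 124 Ω
X_C = 1/(ωC) = 205 Ω
Parallel: admittances add. Y = 1/R + 1/(jωL) + jωC
Y = (0.000341 − j0.00318) S
|Y| = 0.00319 S → |Z| = 1/|Y| = 313 Ω, ∠Z = −∠Y = 83.9°

83.9°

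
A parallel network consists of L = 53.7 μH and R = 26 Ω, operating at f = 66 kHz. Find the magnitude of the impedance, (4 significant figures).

16.91 Ω

ω = 2πf = 414700 rad/s
X_L = ωL = 22.27 Ω
Parallel: admittances add. Y = 1/R + 1/(jωL)
Y = (0.03846 − j0.04491) S
|Y| = 0.05913 S → |Z| = 1/|Y| = 16.91 Ω, ∠Z = −∠Y = 49.42°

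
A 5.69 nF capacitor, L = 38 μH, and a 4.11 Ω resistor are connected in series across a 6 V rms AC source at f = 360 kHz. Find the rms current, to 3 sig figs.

ω = 2πf = 2.262e+06 rad/s
X_L = ωL = 86.0 Ω
X_C = 1/(ωC) = 77.7 Ω
Net reactance X = X_L − X_C = 8.26 Ω
Z = 4.11 + j8.26 Ω
|Z| = √(4.11² + 8.26²) = 9.22 Ω
I = V/|Z| = 6/9.22 = 651 mA

651 mA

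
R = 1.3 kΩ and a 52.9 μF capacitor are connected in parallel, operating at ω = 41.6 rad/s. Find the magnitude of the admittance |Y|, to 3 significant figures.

2.33 mS

X_C = 1/(ωC) = 454 Ω
Parallel: admittances add. Y = 1/R + jωC
Y = (0.000769 + j0.00220) S
|Y| = 0.00233 S → |Z| = 1/|Y| = 429 Ω, ∠Z = −∠Y = -70.7°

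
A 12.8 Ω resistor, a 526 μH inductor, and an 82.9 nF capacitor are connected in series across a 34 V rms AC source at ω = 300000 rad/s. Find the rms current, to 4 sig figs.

287.4 mA

X_L = ωL = 157.8 Ω
X_C = 1/(ωC) = 40.21 Ω
Net reactance X = X_L − X_C = 117.6 Ω
Z = 12.80 + j117.6 Ω
|Z| = √(12.80² + 117.6²) = 118.3 Ω
I = V/|Z| = 34/118.3 = 287.4 mA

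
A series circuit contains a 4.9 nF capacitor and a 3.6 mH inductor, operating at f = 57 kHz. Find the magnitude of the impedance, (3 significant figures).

719 Ω

ω = 2πf = 358100 rad/s
X_L = ωL = 1290 Ω
X_C = 1/(ωC) = 570 Ω
Net reactance X = X_L − X_C = 719 Ω
Z = j719 Ω
|Z| = √(0² + 719²) = 719 Ω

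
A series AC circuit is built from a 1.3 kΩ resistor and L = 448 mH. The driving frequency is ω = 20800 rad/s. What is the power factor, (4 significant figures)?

0.1382

X_L = ωL = 9318 Ω
Z = 1300 + j9318 Ω
|Z| = √(1300² + 9318²) = 9409 Ω
∠Z = arctan(9318/1300) = 82.06°
cos φ = cos(82.06°) = 0.1382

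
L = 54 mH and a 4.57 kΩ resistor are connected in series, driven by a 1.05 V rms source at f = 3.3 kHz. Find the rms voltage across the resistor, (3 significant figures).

ω = 2πf = 20730 rad/s
X_L = ωL = 1120 Ω
Z = 4570 + j1120 Ω
|Z| = √(4570² + 1120²) = 4710 Ω
I = V/|Z| = 223 μA
V_R = I·|Z_R| = 0.000223 × 4570 = 1.02 V

1.02 V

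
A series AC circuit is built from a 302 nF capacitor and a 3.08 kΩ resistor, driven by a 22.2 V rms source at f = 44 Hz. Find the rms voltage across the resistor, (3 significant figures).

5.53 V

ω = 2πf = 276.5 rad/s
X_C = 1/(ωC) = 12000 Ω
Z = 3080 − j12000 Ω
|Z| = √(3080² + 12000²) = 12400 Ω
I = V/|Z| = 1.80 mA
V_R = I·|Z_R| = 0.00180 × 3080 = 5.53 V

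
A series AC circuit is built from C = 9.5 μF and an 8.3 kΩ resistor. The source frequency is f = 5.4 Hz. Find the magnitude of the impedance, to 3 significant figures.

8860 Ω

ω = 2πf = 33.93 rad/s
X_C = 1/(ωC) = 3100 Ω
Z = 8300 − j3100 Ω
|Z| = √(8300² + 3100²) = 8860 Ω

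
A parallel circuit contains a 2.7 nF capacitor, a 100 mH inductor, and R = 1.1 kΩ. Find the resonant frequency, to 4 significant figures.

9.686 kHz

ω₀ = 1/√(LC) = 1/√(0.1 × 2.7e-09) = 60860 rad/s
f₀ = ω₀/(2π) = 9.686 kHz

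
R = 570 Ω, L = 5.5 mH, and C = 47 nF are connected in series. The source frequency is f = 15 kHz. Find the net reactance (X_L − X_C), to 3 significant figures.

ω = 2πf = 94250 rad/s
X_L = ωL = 518 Ω
X_C = 1/(ωC) = 226 Ω
X = 518 − 226 = 293 Ω

293 Ω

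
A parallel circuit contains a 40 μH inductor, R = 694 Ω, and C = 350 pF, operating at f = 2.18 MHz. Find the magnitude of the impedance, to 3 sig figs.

303 Ω

ω = 2πf = 1.37e+07 rad/s
X_L = ωL = 548 Ω
X_C = 1/(ωC) = 209 Ω
Parallel: admittances add. Y = 1/R + 1/(jωL) + jωC
Y = (0.00144 + j0.00297) S
|Y| = 0.00330 S → |Z| = 1/|Y| = 303 Ω, ∠Z = −∠Y = -64.1°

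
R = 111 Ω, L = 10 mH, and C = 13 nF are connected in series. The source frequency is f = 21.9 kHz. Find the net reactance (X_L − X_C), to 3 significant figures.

ω = 2πf = 137600 rad/s
X_L = ωL = 1380 Ω
X_C = 1/(ωC) = 559 Ω
X = 1380 − 559 = 817 Ω

817 Ω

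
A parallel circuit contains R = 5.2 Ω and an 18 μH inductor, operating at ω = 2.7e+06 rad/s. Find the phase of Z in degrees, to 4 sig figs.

6.107°

X_L = ωL = 48.60 Ω
Parallel: admittances add. Y = 1/R + 1/(jωL)
Y = (0.1923 − j0.02058) S
|Y| = 0.1934 S → |Z| = 1/|Y| = 5.170 Ω, ∠Z = −∠Y = 6.107°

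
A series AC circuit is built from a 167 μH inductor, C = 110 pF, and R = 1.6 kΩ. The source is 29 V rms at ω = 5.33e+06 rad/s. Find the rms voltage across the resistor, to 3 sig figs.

25.8 V

X_L = ωL = 890 Ω
X_C = 1/(ωC) = 1710 Ω
Net reactance X = X_L − X_C = -816 Ω
Z = 1600 − j816 Ω
|Z| = √(1600² + 816²) = 1800 Ω
I = V/|Z| = 16.1 mA
V_R = I·|Z_R| = 0.0161 × 1600 = 25.8 V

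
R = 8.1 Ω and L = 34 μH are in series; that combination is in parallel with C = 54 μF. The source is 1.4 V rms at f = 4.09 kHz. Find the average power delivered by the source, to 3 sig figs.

239 mW

ω = 2πf = 25700 rad/s
X_L = ωL = 0.874 Ω
X_C = 1/(ωC) = 0.721 Ω
Branch 1 (R+jX_L): Z₁ = 8.10 + j0.874 Ω, |Z₁| = 8.15 Ω
Branch 2 (−jX_C): Z₂ = −j0.721 Ω
Parallel: Z = Z₁Z₂/(Z₁+Z₂), |Z| = 0.725 Ω, ∠Z = -84.9°
I = V/|Z| = 1.93 A
P = VI cos φ = 1.4 × 1.93 × cos(-84.9°) = 239 mW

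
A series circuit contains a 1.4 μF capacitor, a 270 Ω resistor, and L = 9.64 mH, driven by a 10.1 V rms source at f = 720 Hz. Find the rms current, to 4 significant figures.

34.45 mA

ω = 2πf = 4524 rad/s
X_L = ωL = 43.61 Ω
X_C = 1/(ωC) = 157.9 Ω
Net reactance X = X_L − X_C = -114.3 Ω
Z = 270.0 − j114.3 Ω
|Z| = √(270.0² + 114.3²) = 293.2 Ω
I = V/|Z| = 10.1/293.2 = 34.45 mA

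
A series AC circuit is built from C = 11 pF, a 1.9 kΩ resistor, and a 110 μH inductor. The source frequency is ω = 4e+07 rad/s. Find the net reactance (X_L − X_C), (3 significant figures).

X_L = ωL = 4400 Ω
X_C = 1/(ωC) = 2270 Ω
X = 4400 − 2270 = 2130 Ω

2130 Ω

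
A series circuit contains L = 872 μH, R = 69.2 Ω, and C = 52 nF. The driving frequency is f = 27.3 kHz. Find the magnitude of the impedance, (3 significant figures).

78.7 Ω

ω = 2πf = 171500 rad/s
X_L = ωL = 150 Ω
X_C = 1/(ωC) = 112 Ω
Net reactance X = X_L − X_C = 37.5 Ω
Z = 69.2 + j37.5 Ω
|Z| = √(69.2² + 37.5²) = 78.7 Ω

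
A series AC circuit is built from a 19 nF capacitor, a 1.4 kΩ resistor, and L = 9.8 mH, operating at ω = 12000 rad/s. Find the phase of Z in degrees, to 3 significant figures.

X_L = ωL = 118 Ω
X_C = 1/(ωC) = 4390 Ω
Net reactance X = X_L − X_C = -4270 Ω
Z = 1400 − j4270 Ω
|Z| = √(1400² + 4270²) = 4490 Ω
∠Z = arctan(-4270/1400) = -71.8°

-71.8°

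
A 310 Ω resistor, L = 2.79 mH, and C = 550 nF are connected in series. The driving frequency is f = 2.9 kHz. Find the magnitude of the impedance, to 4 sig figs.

ω = 2πf = 18220 rad/s
X_L = ωL = 50.84 Ω
X_C = 1/(ωC) = 99.78 Ω
Net reactance X = X_L − X_C = -48.95 Ω
Z = 310.0 − j48.95 Ω
|Z| = √(310.0² + 48.95²) = 313.8 Ω

313.8 Ω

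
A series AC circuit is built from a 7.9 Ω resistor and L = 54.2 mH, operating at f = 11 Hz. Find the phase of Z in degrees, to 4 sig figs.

25.37°

ω = 2πf = 69.12 rad/s
X_L = ωL = 3.746 Ω
Z = 7.900 + j3.746 Ω
|Z| = √(7.900² + 3.746²) = 8.743 Ω
∠Z = arctan(3.746/7.900) = 25.37°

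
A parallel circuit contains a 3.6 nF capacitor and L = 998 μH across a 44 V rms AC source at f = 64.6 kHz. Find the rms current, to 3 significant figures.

ω = 2πf = 405900 rad/s
X_L = ωL = 405 Ω
X_C = 1/(ωC) = 684 Ω
Parallel: admittances add. Y = 1/(jωL) + jωC
Y = (0 − j0.00101) S
|Y| = 0.00101 S → |Z| = 1/|Y| = 993 Ω, ∠Z = −∠Y = 90.0°
I = V/|Z| = 44/993 = 44.3 mA

44.3 mA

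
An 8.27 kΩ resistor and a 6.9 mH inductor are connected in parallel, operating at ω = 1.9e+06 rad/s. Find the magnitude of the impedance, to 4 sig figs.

X_L = ωL = 13110 Ω
Parallel: admittances add. Y = 1/R + 1/(jωL)
Y = (0.0001209 − j7.628e-05) S
|Y| = 0.0001430 S → |Z| = 1/|Y| = 6995 Ω, ∠Z = −∠Y = 32.24°

6995 Ω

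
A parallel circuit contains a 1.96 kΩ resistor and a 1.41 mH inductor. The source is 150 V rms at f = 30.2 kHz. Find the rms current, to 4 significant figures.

ω = 2πf = 189800 rad/s
X_L = ωL = 267.6 Ω
Parallel: admittances add. Y = 1/R + 1/(jωL)
Y = (0.0005102 − j0.003738) S
|Y| = 0.003772 S → |Z| = 1/|Y| = 265.1 Ω, ∠Z = −∠Y = 82.23°
I = V/|Z| = 150/265.1 = 565.8 mA

565.8 mA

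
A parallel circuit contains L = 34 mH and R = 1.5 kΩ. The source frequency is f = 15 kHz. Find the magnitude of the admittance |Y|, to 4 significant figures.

ω = 2πf = 94250 rad/s
X_L = ωL = 3204 Ω
Parallel: admittances add. Y = 1/R + 1/(jωL)
Y = (0.0006667 − j0.0003121) S
|Y| = 0.0007361 S → |Z| = 1/|Y| = 1359 Ω, ∠Z = −∠Y = 25.08°

736.1 μS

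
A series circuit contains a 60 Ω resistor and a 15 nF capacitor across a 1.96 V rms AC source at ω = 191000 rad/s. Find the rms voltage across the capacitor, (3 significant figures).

X_C = 1/(ωC) = 349 Ω
Z = 60.0 − j349 Ω
|Z| = √(60.0² + 349²) = 354 Ω
I = V/|Z| = 5.53 mA
V_C = I·|Z_C| = 0.00553 × 349 = 1.93 V

1.93 V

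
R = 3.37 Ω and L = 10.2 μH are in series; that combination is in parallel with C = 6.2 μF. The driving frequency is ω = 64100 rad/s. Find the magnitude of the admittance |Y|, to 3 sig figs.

446 mS

X_L = ωL = 0.654 Ω
X_C = 1/(ωC) = 2.52 Ω
Branch 1 (R+jX_L): Z₁ = 3.37 + j0.654 Ω, |Z₁| = 3.43 Ω
Branch 2 (−jX_C): Z₂ = −j2.52 Ω
Parallel: Z = Z₁Z₂/(Z₁+Z₂), |Z| = 2.24 Ω, ∠Z = -50.1°
|Y| = 1/|Z| = 446 mS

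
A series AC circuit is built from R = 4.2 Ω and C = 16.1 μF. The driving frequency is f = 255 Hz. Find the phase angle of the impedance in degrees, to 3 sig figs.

ω = 2πf = 1602 rad/s
X_C = 1/(ωC) = 38.8 Ω
Z = 4.20 − j38.8 Ω
|Z| = √(4.20² + 38.8²) = 39.0 Ω
∠Z = arctan(-38.8/4.20) = -83.8°

-83.8°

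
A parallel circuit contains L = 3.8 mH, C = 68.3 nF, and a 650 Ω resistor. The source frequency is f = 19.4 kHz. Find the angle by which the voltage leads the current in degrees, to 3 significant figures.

ω = 2πf = 121900 rad/s
X_L = ωL = 463 Ω
X_C = 1/(ωC) = 120 Ω
Parallel: admittances add. Y = 1/R + 1/(jωL) + jωC
Y = (0.00154 + j0.00617) S
|Y| = 0.00636 S → |Z| = 1/|Y| = 157 Ω, ∠Z = −∠Y = -76.0°

-76.0°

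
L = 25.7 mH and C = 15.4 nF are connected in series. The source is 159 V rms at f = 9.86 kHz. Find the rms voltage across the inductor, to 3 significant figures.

465 V

ω = 2πf = 61950 rad/s
X_L = ωL = 1590 Ω
X_C = 1/(ωC) = 1050 Ω
Net reactance X = X_L − X_C = 544 Ω
Z = j544 Ω
|Z| = √(0² + 544²) = 544 Ω
I = V/|Z| = 292 mA
V_L = I·|Z_L| = 0.292 × 1590 = 465 V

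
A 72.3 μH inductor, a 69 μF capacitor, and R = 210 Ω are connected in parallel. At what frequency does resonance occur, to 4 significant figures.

2.253 kHz

ω₀ = 1/√(LC) = 1/√(7.23e-05 × 6.9e-05) = 14160 rad/s
f₀ = ω₀/(2π) = 2.253 kHz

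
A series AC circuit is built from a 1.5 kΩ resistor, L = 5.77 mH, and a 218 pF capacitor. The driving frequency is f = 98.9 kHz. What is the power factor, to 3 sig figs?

0.367

ω = 2πf = 621400 rad/s
X_L = ωL = 3590 Ω
X_C = 1/(ωC) = 7380 Ω
Net reactance X = X_L − X_C = -3800 Ω
Z = 1500 − j3800 Ω
|Z| = √(1500² + 3800²) = 4080 Ω
∠Z = arctan(-3800/1500) = -68.4°
cos φ = cos(-68.4°) = 0.367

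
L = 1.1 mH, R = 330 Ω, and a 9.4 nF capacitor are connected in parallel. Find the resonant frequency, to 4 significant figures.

ω₀ = 1/√(LC) = 1/√(0.0011 × 9.4e-09) = 311000 rad/s
f₀ = ω₀/(2π) = 49.49 kHz

49.49 kHz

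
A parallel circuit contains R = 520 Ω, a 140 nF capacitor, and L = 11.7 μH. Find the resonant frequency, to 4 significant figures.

124.4 kHz

ω₀ = 1/√(LC) = 1/√(1.17e-05 × 1.4e-07) = 781300 rad/s
f₀ = ω₀/(2π) = 124.4 kHz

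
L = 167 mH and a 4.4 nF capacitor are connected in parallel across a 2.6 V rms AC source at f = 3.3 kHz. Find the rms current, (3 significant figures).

514 μA

ω = 2πf = 20730 rad/s
X_L = ωL = 3460 Ω
X_C = 1/(ωC) = 11000 Ω
Parallel: admittances add. Y = 1/(jωL) + jωC
Y = (0 − j0.000198) S
|Y| = 0.000198 S → |Z| = 1/|Y| = 5060 Ω, ∠Z = −∠Y = 90.0°
I = V/|Z| = 2.6/5060 = 514 μA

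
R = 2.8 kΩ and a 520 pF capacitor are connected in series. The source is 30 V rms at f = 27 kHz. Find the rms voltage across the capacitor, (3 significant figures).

ω = 2πf = 169600 rad/s
X_C = 1/(ωC) = 11300 Ω
Z = 2800 − j11300 Ω
|Z| = √(2800² + 11300²) = 11700 Ω
I = V/|Z| = 2.57 mA
V_C = I·|Z_C| = 0.00257 × 11300 = 29.1 V

29.1 V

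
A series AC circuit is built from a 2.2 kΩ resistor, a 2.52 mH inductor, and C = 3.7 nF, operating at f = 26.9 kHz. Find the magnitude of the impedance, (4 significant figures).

ω = 2πf = 169000 rad/s
X_L = ωL = 425.9 Ω
X_C = 1/(ωC) = 1599 Ω
Net reactance X = X_L − X_C = -1173 Ω
Z = 2200 − j1173 Ω
|Z| = √(2200² + 1173²) = 2493 Ω

2493 Ω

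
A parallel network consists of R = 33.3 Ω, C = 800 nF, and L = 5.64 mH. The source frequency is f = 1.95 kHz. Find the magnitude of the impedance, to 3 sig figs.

ω = 2πf = 12250 rad/s
X_L = ωL = 69.1 Ω
X_C = 1/(ωC) = 102 Ω
Parallel: admittances add. Y = 1/R + 1/(jωL) + jωC
Y = (0.0300 − j0.00467) S
|Y| = 0.0304 S → |Z| = 1/|Y| = 32.9 Ω, ∠Z = −∠Y = 8.84°

32.9 Ω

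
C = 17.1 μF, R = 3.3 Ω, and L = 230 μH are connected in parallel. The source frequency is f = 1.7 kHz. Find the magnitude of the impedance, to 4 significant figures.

ω = 2πf = 10680 rad/s
X_L = ωL = 2.457 Ω
X_C = 1/(ωC) = 5.475 Ω
Parallel: admittances add. Y = 1/R + 1/(jωL) + jωC
Y = (0.3030 − j0.2244) S
|Y| = 0.3771 S → |Z| = 1/|Y| = 2.652 Ω, ∠Z = −∠Y = 36.52°

2.652 Ω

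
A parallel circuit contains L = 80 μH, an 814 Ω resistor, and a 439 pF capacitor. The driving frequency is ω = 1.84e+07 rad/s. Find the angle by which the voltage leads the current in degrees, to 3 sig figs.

-80.6°

X_L = ωL = 1470 Ω
X_C = 1/(ωC) = 124 Ω
Parallel: admittances add. Y = 1/R + 1/(jωL) + jωC
Y = (0.00123 + j0.00740) S
|Y| = 0.00750 S → |Z| = 1/|Y| = 133 Ω, ∠Z = −∠Y = -80.6°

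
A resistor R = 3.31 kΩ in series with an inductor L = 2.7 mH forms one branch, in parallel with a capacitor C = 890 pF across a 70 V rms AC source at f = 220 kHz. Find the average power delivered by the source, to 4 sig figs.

ω = 2πf = 1.382e+06 rad/s
X_L = ωL = 3732 Ω
X_C = 1/(ωC) = 812.8 Ω
Branch 1 (R+jX_L): Z₁ = 3310 + j3732 Ω, |Z₁| = 4989 Ω
Branch 2 (−jX_C): Z₂ = −j812.8 Ω
Parallel: Z = Z₁Z₂/(Z₁+Z₂), |Z| = 918.8 Ω, ∠Z = -82.98°
I = V/|Z| = 76.19 mA
P = VI cos φ = 70 × 0.07619 × cos(-82.98°) = 651.7 mW

651.7 mW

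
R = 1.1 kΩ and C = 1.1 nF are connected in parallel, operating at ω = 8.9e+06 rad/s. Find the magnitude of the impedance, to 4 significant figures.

101.7 Ω

X_C = 1/(ωC) = 102.1 Ω
Parallel: admittances add. Y = 1/R + jωC
Y = (0.0009091 + j0.009790) S
|Y| = 0.009832 S → |Z| = 1/|Y| = 101.7 Ω, ∠Z = −∠Y = -84.69°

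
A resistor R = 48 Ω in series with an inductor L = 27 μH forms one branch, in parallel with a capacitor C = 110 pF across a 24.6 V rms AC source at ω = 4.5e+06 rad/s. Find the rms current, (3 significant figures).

177 mA

X_L = ωL = 122 Ω
X_C = 1/(ωC) = 2020 Ω
Branch 1 (R+jX_L): Z₁ = 48.0 + j122 Ω, |Z₁| = 131 Ω
Branch 2 (−jX_C): Z₂ = −j2020 Ω
Parallel: Z = Z₁Z₂/(Z₁+Z₂), |Z| = 139 Ω, ∠Z = 67.0°
I = V/|Z| = 24.6/139 = 177 mA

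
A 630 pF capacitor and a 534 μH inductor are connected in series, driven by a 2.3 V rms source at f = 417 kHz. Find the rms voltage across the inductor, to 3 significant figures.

ω = 2πf = 2.62e+06 rad/s
X_L = ωL = 1400 Ω
X_C = 1/(ωC) = 606 Ω
Net reactance X = X_L − X_C = 793 Ω
Z = j793 Ω
|Z| = √(0² + 793²) = 793 Ω
I = V/|Z| = 2.90 mA
V_L = I·|Z_L| = 0.00290 × 1400 = 4.06 V

4.06 V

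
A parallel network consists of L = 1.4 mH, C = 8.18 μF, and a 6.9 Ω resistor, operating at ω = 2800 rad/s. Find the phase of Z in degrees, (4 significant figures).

58.03°

X_L = ωL = 3.920 Ω
X_C = 1/(ωC) = 43.66 Ω
Parallel: admittances add. Y = 1/R + 1/(jωL) + jωC
Y = (0.1449 − j0.2322) S
|Y| = 0.2737 S → |Z| = 1/|Y| = 3.653 Ω, ∠Z = −∠Y = 58.03°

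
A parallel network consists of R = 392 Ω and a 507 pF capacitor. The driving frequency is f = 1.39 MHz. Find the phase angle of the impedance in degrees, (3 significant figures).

ω = 2πf = 8.734e+06 rad/s
X_C = 1/(ωC) = 226 Ω
Parallel: admittances add. Y = 1/R + jωC
Y = (0.00255 + j0.00443) S
|Y| = 0.00511 S → |Z| = 1/|Y| = 196 Ω, ∠Z = −∠Y = -60.1°

-60.1°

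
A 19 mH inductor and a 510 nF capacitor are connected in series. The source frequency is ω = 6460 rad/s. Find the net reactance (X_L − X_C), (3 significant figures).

-181 Ω

X_L = ωL = 123 Ω
X_C = 1/(ωC) = 304 Ω
X = 123 − 304 = -181 Ω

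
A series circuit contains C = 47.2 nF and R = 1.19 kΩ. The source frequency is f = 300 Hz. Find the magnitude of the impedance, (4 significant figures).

ω = 2πf = 1885 rad/s
X_C = 1/(ωC) = 11240 Ω
Z = 1190 − j11240 Ω
|Z| = √(1190² + 11240²) = 11300 Ω

11300 Ω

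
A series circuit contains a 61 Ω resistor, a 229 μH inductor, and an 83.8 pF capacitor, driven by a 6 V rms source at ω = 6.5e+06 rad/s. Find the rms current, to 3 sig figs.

X_L = ωL = 1490 Ω
X_C = 1/(ωC) = 1840 Ω
Net reactance X = X_L − X_C = -347 Ω
Z = 61.0 − j347 Ω
|Z| = √(61.0² + 347²) = 353 Ω
I = V/|Z| = 6/353 = 17.0 mA

17.0 mA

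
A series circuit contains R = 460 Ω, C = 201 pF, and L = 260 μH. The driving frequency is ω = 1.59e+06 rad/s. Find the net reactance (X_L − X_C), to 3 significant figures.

X_L = ωL = 413 Ω
X_C = 1/(ωC) = 3130 Ω
X = 413 − 3130 = -2720 Ω

-2720 Ω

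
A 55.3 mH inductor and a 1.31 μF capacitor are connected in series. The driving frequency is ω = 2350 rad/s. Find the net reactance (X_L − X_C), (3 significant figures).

-195 Ω

X_L = ωL = 130 Ω
X_C = 1/(ωC) = 325 Ω
X = 130 − 325 = -195 Ω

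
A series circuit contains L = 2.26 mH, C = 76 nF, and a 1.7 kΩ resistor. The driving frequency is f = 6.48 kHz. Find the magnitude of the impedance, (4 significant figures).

1716 Ω

ω = 2πf = 40720 rad/s
X_L = ωL = 92.02 Ω
X_C = 1/(ωC) = 323.2 Ω
Net reactance X = X_L − X_C = -231.2 Ω
Z = 1700 − j231.2 Ω
|Z| = √(1700² + 231.2²) = 1716 Ω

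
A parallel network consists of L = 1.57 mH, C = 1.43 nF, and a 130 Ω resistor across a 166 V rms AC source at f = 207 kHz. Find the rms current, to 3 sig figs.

ω = 2πf = 1.301e+06 rad/s
X_L = ωL = 2040 Ω
X_C = 1/(ωC) = 538 Ω
Parallel: admittances add. Y = 1/R + 1/(jωL) + jωC
Y = (0.00769 + j0.00137) S
|Y| = 0.00781 S → |Z| = 1/|Y| = 128 Ω, ∠Z = −∠Y = -10.1°
I = V/|Z| = 166/128 = 1.30 A

1.30 A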